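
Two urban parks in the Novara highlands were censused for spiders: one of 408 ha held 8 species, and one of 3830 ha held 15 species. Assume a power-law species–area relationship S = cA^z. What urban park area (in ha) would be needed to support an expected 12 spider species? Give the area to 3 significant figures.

z = ln(15/8) / ln(3830/408) = 0.6286 / 2.2394 = 0.2807
c = 8 / 408^0.2807 = 8 / 5.406 = 1.48
A = (12/1.48)^(1/0.2807) ⇒ ln A = ln(8.108)/0.2807 = 7.4557
A = e^7.4557 ≈ 1730 ha

1730 ha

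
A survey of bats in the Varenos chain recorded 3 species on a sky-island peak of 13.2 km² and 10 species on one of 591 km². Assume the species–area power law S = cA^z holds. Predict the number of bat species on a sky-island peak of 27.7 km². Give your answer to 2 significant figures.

3.8

z = ln(10/3) / ln(591/13.2) = 1.2040 / 3.8016 = 0.3167
c = 3 / 13.2^0.3167 = 3 / 2.264 = 1.325
S₃ = 1.325 × 27.7^0.3167 = 1.325 × 2.863 ≈ 3.794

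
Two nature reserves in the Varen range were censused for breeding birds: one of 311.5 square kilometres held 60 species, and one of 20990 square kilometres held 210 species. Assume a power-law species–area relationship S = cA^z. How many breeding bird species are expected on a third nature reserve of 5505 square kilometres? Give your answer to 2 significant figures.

140

z = ln(210/60) / ln(20990/311.5) = 1.2528 / 4.2104 = 0.2975
c = 60 / 311.5^0.2975 = 60 / 5.52 = 10.87
S₃ = 10.87 × 5505^0.2975 = 10.87 × 12.97 ≈ 141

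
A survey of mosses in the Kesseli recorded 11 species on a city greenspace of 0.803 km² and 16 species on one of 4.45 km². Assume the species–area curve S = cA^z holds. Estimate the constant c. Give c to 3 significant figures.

11.5

z = ln(S₂/S₁) / ln(A₂/A₁) = ln(16/11) / ln(4.45/0.803) = 0.3747 / 1.7123 = 0.2188
c = S₁ / A₁^z = 11 / 0.803^0.2188 = 11 / 0.9531 = 11.54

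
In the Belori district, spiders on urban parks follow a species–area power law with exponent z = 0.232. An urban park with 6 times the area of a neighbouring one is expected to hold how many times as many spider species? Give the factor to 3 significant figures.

S₂/S₁ = (A₂/A₁)^z = 6^0.232
ln(S₂/S₁) = 0.232 × ln 6 = 0.232 × 1.7918 = 0.4157
S₂/S₁ = e^0.4157 ≈ 1.515

1.52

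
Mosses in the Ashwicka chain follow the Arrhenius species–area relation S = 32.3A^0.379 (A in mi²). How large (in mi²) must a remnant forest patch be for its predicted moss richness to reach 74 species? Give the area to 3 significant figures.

74 = 32.3 × A^0.379  ⇒  A^0.379 = 74/32.3 = 2.291
ln A = ln(2.291) / 0.379 = 0.8290 / 0.379 = 2.1873
A = e^2.1873 ≈ 8.911 mi²

8.91 mi²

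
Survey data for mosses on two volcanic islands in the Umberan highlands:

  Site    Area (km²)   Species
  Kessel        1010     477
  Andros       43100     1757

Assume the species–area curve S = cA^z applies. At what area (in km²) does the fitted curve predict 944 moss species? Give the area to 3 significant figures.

z = ln(1757/477) / ln(43100/1010) = 1.3038 / 3.7536 = 0.3474
c = 477 / 1010^0.3474 = 477 / 11.06 = 43.15
A = (944/43.15)^(1/0.3474) ⇒ ln A = ln(21.88)/0.3474 = 8.8828
A = e^8.8828 ≈ 7207 km²

7210 km²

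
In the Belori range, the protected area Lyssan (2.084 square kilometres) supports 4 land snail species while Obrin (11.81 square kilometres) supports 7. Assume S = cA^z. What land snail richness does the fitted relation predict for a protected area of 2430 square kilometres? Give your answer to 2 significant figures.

z = ln(7/4) / ln(11.81/2.084) = 0.5596 / 1.7347 = 0.3226
c = 4 / 2.084^0.3226 = 4 / 1.267 = 3.156
S₃ = 3.156 × 2430^0.3226 = 3.156 × 12.37 ≈ 39.03

39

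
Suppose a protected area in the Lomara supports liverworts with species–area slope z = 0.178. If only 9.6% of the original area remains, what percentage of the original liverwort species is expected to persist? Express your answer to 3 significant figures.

65.9%

S_new/S_old = (A_new/A_old)^z = 0.096^0.178
= exp(0.178 × ln 0.096) = exp(0.178 × -2.3434) = exp(-0.4171) ≈ 0.6589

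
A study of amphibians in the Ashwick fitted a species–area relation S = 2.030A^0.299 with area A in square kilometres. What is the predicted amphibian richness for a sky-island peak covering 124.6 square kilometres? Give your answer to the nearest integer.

9 species

S = 2.03 × 124.6^0.299
ln S = ln 2.03 + 0.299 × ln 124.6 = 0.7080 + 0.299 × 4.8251 = 2.1507
S = e^2.1507 ≈ 8.591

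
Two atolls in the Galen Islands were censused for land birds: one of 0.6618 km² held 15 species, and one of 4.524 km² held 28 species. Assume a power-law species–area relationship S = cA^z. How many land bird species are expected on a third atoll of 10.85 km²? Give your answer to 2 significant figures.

z = ln(28/15) / ln(4.524/0.6618) = 0.6242 / 1.9222 = 0.3247
c = 15 / 0.6618^0.3247 = 15 / 0.8746 = 17.15
S₃ = 17.15 × 10.85^0.3247 = 17.15 × 2.169 ≈ 37.2

37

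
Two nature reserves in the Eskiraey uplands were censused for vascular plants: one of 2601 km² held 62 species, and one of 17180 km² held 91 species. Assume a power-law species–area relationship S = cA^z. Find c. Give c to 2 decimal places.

12.54

z = ln(S₂/S₁) / ln(A₂/A₁) = ln(91/62) / ln(17180/2601) = 0.3837 / 1.8878 = 0.2033
c = S₁ / A₁^z = 62 / 2601^0.2033 = 62 / 4.945 = 12.54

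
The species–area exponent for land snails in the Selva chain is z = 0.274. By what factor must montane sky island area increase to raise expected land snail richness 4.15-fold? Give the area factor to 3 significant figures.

180

(A₂/A₁)^0.274 = 4.15, so A₂/A₁ = 4.15^(1/0.274) = 4.15^3.65
ln(A₂/A₁) = ln 4.15 / 0.274 = 1.4231 / 0.274 = 5.1938
A₂/A₁ = e^5.1938 ≈ 180.2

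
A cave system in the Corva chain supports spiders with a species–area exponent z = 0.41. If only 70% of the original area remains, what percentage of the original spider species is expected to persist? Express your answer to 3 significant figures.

86.4%

S_new/S_old = (A_new/A_old)^z = 0.7^0.41
= exp(0.41 × ln 0.7) = exp(0.41 × -0.3567) = exp(-0.1462) ≈ 0.864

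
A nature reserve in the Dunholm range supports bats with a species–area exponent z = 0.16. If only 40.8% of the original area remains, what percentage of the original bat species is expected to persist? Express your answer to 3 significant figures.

S_new/S_old = (A_new/A_old)^z = 0.408^0.16
= exp(0.16 × ln 0.408) = exp(0.16 × -0.8965) = exp(-0.1434) ≈ 0.8664

86.6%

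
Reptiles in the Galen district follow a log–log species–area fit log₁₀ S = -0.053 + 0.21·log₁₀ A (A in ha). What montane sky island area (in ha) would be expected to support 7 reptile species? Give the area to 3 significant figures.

7 = 0.8851 × A^0.21  ⇒  A^0.21 = 7/0.8851 = 7.909
ln A = ln(7.909) / 0.21 = 2.0679 / 0.21 = 9.8474
A = e^9.8474 ≈ 18909 ha

18900 ha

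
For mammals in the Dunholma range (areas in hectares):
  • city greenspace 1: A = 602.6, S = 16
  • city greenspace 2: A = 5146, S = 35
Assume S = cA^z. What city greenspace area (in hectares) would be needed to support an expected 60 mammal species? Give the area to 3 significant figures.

22500 hectares

z = ln(35/16) / ln(5146/602.6) = 0.7828 / 2.1447 = 0.3650
c = 16 / 602.6^0.3650 = 16 / 10.34 = 1.547
A = (60/1.547)^(1/0.3650) ⇒ ln A = ln(38.78)/0.3650 = 10.0228
A = e^10.0228 ≈ 22534 hectares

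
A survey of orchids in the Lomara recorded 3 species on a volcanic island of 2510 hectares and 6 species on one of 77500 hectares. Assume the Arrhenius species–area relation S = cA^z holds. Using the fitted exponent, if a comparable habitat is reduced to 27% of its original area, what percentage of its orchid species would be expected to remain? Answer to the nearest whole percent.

z = ln(6/3) / ln(77500/2510) = 0.6931 / 3.4300 = 0.2021
S_new/S_old = (A_new/A_old)^z = 0.27^0.2021 = exp(0.2021 × -1.3093) = 0.7675

77%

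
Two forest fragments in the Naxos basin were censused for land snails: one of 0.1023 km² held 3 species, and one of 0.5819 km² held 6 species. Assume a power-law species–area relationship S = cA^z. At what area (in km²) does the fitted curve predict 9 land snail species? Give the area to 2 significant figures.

z = ln(6/3) / ln(0.5819/0.1023) = 0.6931 / 1.7384 = 0.3987
c = 3 / 0.1023^0.3987 = 3 / 0.4029 = 7.446
A = (9/7.446)^(1/0.3987) ⇒ ln A = ln(1.209)/0.3987 = 0.4754
A = e^0.4754 ≈ 1.609 km²

1.6 km²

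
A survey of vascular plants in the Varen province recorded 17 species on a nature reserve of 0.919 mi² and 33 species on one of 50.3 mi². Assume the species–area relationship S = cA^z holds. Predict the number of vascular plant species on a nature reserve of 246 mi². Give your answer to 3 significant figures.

z = ln(33/17) / ln(50.3/0.919) = 0.6633 / 4.0025 = 0.1657
c = 17 / 0.919^0.1657 = 17 / 0.9861 = 17.24
S₃ = 17.24 × 246^0.1657 = 17.24 × 2.49 ≈ 42.93

42.9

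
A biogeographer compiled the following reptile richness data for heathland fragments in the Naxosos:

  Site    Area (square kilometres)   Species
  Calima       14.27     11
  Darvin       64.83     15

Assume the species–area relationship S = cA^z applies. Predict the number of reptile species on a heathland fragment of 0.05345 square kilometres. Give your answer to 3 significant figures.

z = ln(15/11) / ln(64.83/14.27) = 0.3102 / 1.5136 = 0.2049
c = 11 / 14.27^0.2049 = 11 / 1.724 = 6.38
S₃ = 6.38 × 0.05345^0.2049 = 6.38 × 0.5487 ≈ 3.501

3.50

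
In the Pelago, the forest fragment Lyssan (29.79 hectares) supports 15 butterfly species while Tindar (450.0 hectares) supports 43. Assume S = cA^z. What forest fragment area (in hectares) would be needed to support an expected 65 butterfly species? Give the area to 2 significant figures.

1300 hectares

z = ln(43/15) / ln(450/29.79) = 1.0531 / 2.7151 = 0.3879
c = 15 / 29.79^0.3879 = 15 / 3.731 = 4.021
A = (65/4.021)^(1/0.3879) ⇒ ln A = ln(16.17)/0.3879 = 7.1745
A = e^7.1745 ≈ 1306 hectares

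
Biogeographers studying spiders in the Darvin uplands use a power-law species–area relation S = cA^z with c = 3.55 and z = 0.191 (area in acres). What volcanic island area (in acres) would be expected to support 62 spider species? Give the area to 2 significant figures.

3200000 acres

62 = 3.55 × A^0.191  ⇒  A^0.191 = 62/3.55 = 17.46
ln A = ln(17.46) / 0.191 = 2.8602 / 0.191 = 14.9748
A = e^14.9748 ≈ 3187667 acres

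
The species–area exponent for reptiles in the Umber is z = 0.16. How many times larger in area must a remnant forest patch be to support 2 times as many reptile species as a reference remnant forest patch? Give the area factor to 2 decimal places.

76.11

(A₂/A₁)^0.16 = 2, so A₂/A₁ = 2^(1/0.16) = 2^6.25
ln(A₂/A₁) = ln 2 / 0.16 = 0.6931 / 0.16 = 4.3322
A₂/A₁ = e^4.3322 ≈ 76.11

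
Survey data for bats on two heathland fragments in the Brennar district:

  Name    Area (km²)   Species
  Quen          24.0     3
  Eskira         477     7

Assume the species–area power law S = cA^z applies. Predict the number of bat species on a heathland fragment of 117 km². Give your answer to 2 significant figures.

z = ln(7/3) / ln(477/24) = 0.8473 / 2.9895 = 0.2834
c = 3 / 24^0.2834 = 3 / 2.461 = 1.219
S₃ = 1.219 × 117^0.2834 = 1.219 × 3.856 ≈ 4.7

4.7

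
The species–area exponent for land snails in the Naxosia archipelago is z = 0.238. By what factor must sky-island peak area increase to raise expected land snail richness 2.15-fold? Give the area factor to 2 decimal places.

(A₂/A₁)^0.238 = 2.15, so A₂/A₁ = 2.15^(1/0.238) = 2.15^4.202
ln(A₂/A₁) = ln 2.15 / 0.238 = 0.7655 / 0.238 = 3.2163
A₂/A₁ = e^3.2163 ≈ 24.93

24.93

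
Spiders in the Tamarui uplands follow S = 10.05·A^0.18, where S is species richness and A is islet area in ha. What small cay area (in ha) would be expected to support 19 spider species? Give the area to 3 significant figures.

34.4 ha

19 = 10.05 × A^0.18  ⇒  A^0.18 = 19/10.05 = 1.891
ln A = ln(1.891) / 0.18 = 0.6369 / 0.18 = 3.5381
A = e^3.5381 ≈ 34.4 ha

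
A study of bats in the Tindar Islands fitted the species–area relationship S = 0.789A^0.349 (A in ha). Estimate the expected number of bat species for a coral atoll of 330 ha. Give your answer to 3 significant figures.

5.97

S = 0.789 × 330^0.349
ln S = ln 0.789 + 0.349 × ln 330 = -0.2370 + 0.349 × 5.7991 = 1.7869
S = e^1.7869 ≈ 5.971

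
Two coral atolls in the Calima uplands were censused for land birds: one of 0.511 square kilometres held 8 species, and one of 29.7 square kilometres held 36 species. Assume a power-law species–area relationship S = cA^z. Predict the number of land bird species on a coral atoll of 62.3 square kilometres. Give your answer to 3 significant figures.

z = ln(36/8) / ln(29.7/0.511) = 1.5041 / 4.0625 = 0.3702
c = 8 / 0.511^0.3702 = 8 / 0.7799 = 10.26
S₃ = 10.26 × 62.3^0.3702 = 10.26 × 4.617 ≈ 47.36

47.4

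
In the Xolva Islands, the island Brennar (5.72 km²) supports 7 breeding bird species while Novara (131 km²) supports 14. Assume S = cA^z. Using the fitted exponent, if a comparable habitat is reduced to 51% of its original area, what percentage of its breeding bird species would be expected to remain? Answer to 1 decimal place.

86.2%

z = ln(14/7) / ln(131/5.72) = 0.6931 / 3.1312 = 0.2214
S_new/S_old = (A_new/A_old)^z = 0.51^0.2214 = exp(0.2214 × -0.6733) = 0.8615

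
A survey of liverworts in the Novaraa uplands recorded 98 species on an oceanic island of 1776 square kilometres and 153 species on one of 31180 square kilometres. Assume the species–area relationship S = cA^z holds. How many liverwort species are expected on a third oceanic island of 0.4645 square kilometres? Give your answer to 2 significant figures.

27

z = ln(153/98) / ln(31180/1776) = 0.4455 / 2.8654 = 0.1555
c = 98 / 1776^0.1555 = 98 / 3.2 = 30.62
S₃ = 30.62 × 0.4645^0.1555 = 30.62 × 0.8876 ≈ 27.18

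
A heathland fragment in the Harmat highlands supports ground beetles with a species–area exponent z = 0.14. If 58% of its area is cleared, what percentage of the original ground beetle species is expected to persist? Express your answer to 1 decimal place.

88.6%

S_new/S_old = (A_new/A_old)^z = 0.42^0.14
= exp(0.14 × ln 0.42) = exp(0.14 × -0.8675) = exp(-0.1215) ≈ 0.8856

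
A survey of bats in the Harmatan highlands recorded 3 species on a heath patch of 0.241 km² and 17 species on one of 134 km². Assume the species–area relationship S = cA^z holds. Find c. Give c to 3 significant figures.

4.43

z = ln(S₂/S₁) / ln(A₂/A₁) = ln(17/3) / ln(134/0.241) = 1.7346 / 6.3208 = 0.2744
c = S₁ / A₁^z = 3 / 0.241^0.2744 = 3 / 0.6767 = 4.433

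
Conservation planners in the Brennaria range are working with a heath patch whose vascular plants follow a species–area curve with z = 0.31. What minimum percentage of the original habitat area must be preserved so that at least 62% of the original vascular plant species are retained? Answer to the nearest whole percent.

21%

Need (A_new/A_old)^0.31 = 0.62, so A_new/A_old = 0.62^(1/0.31) = 0.62^3.226
ln(A_new/A_old) = ln 0.62 / 0.31 = -0.4780 / 0.31 = -1.5421
A_new/A_old = e^-1.5421 ≈ 0.2139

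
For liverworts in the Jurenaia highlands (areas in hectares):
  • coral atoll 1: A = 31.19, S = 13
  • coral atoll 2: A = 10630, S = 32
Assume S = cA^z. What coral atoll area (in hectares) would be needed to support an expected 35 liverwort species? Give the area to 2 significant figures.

19000 hectares

z = ln(32/13) / ln(10630/31.19) = 0.9008 / 5.8313 = 0.1545
c = 13 / 31.19^0.1545 = 13 / 1.701 = 7.641
A = (35/7.641)^(1/0.1545) ⇒ ln A = ln(4.58)/0.1545 = 9.8515
A = e^9.8515 ≈ 18988 hectares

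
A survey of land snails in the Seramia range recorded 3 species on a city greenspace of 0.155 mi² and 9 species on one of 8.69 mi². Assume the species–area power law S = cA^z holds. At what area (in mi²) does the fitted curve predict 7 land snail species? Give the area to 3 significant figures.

z = ln(9/3) / ln(8.69/0.155) = 1.0986 / 4.0265 = 0.2728
c = 3 / 0.155^0.2728 = 3 / 0.6013 = 4.989
A = (7/4.989)^(1/0.2728) ⇒ ln A = ln(1.403)/0.2728 = 1.2411
A = e^1.2411 ≈ 3.459 mi²

3.46 mi²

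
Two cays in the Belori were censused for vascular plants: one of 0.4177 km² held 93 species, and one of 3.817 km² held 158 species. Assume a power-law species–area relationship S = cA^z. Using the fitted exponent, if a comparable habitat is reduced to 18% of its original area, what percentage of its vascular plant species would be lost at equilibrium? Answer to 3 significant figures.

z = ln(158/93) / ln(3.817/0.4177) = 0.5300 / 2.2125 = 0.2396
S_new/S_old = (A_new/A_old)^z = 0.18^0.2396 = exp(0.2396 × -1.7148) = 0.6631
Fraction lost = 1 − 0.6631 = 0.3369

33.7%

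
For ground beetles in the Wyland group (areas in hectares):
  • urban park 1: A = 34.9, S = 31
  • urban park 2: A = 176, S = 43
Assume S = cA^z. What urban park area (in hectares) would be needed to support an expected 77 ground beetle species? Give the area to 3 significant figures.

3140 hectares

z = ln(43/31) / ln(176/34.9) = 0.3272 / 1.6180 = 0.2022
c = 31 / 34.9^0.2022 = 31 / 2.051 = 15.11
A = (77/15.11)^(1/0.2022) ⇒ ln A = ln(5.095)/0.2022 = 8.0513
A = e^8.0513 ≈ 3138 hectares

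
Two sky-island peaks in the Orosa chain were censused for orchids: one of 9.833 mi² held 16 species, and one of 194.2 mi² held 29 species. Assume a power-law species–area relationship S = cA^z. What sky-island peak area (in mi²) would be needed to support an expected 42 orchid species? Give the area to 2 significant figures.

z = ln(29/16) / ln(194.2/9.833) = 0.5947 / 2.9831 = 0.1994
c = 16 / 9.833^0.1994 = 16 / 1.577 = 10.14
A = (42/10.14)^(1/0.1994) ⇒ ln A = ln(4.14)/0.1994 = 7.1267
A = e^7.1267 ≈ 1245 mi²

1200 mi²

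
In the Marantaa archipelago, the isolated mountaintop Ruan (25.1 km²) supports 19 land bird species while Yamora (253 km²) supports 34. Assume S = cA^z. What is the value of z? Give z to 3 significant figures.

0.252

Taking logs: ln S = ln c + z ln A, so z = (ln S₂ − ln S₁)/(ln A₂ − ln A₁).
z = ln(34/19) / ln(253/25.1) = ln(1.789) / ln(10.08) = 0.5819 / 2.3105 = 0.2519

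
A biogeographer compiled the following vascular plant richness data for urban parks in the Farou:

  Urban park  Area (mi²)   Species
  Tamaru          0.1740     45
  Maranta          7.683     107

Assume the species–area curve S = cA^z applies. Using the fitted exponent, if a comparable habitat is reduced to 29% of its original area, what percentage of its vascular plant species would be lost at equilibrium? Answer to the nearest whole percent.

25%

z = ln(107/45) / ln(7.683/0.174) = 0.8662 / 3.7877 = 0.2287
S_new/S_old = (A_new/A_old)^z = 0.29^0.2287 = exp(0.2287 × -1.2379) = 0.7535
Fraction lost = 1 − 0.7535 = 0.2465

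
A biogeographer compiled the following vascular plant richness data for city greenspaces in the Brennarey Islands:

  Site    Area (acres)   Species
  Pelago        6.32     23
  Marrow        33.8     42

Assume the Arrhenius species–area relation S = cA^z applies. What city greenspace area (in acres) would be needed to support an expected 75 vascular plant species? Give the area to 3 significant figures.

170 acres

z = ln(42/23) / ln(33.8/6.32) = 0.6022 / 1.6767 = 0.3591
c = 23 / 6.32^0.3591 = 23 / 1.939 = 11.86
A = (75/11.86)^(1/0.3591) ⇒ ln A = ln(6.323)/0.3591 = 5.1350
A = e^5.1350 ≈ 169.9 acres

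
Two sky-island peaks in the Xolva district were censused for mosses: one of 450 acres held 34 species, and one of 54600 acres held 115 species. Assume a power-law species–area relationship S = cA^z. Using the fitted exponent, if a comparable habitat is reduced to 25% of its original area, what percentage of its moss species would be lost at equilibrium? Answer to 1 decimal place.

29.7%

z = ln(115/34) / ln(54600/450) = 1.2186 / 4.7985 = 0.2539
S_new/S_old = (A_new/A_old)^z = 0.25^0.2539 = exp(0.2539 × -1.3863) = 0.7032
Fraction lost = 1 − 0.7032 = 0.2968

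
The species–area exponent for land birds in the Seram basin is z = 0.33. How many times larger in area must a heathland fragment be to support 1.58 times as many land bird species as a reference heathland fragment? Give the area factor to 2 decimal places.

4.00

(A₂/A₁)^0.33 = 1.58, so A₂/A₁ = 1.58^(1/0.33) = 1.58^3.03
ln(A₂/A₁) = ln 1.58 / 0.33 = 0.4574 / 0.33 = 1.3861
A₂/A₁ = e^1.3861 ≈ 3.999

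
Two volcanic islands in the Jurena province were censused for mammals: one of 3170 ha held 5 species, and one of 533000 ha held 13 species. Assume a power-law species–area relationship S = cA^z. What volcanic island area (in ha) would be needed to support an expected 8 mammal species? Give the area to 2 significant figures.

z = ln(13/5) / ln(533000/3170) = 0.9555 / 5.1248 = 0.1864
c = 5 / 3170^0.1864 = 5 / 4.495 = 1.112
A = (8/1.112)^(1/0.1864) ⇒ ln A = ln(7.193)/0.1864 = 10.5823
A = e^10.5823 ≈ 39431 ha

39000 ha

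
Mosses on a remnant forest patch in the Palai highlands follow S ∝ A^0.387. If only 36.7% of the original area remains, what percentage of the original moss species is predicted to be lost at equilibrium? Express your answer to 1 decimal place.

S_new/S_old = (A_new/A_old)^z = 0.367^0.387
= exp(0.387 × ln 0.367) = exp(0.387 × -1.0024) = exp(-0.3879) ≈ 0.6785
Fraction lost = 1 − 0.6785 = 0.3215

32.2%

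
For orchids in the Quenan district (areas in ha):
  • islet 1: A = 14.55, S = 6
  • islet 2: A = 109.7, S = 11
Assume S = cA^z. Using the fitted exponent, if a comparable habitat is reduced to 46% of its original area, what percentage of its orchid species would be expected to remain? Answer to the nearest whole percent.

z = ln(11/6) / ln(109.7/14.55) = 0.6061 / 2.0202 = 0.3000
S_new/S_old = (A_new/A_old)^z = 0.46^0.3000 = exp(0.3000 × -0.7765) = 0.7922

79%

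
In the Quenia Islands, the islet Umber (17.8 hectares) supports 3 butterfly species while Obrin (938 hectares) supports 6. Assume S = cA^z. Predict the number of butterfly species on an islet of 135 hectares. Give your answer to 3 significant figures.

4.28

z = ln(6/3) / ln(938/17.8) = 0.6931 / 3.9646 = 0.1748
c = 3 / 17.8^0.1748 = 3 / 1.654 = 1.813
S₃ = 1.813 × 135^0.1748 = 1.813 × 2.358 ≈ 4.275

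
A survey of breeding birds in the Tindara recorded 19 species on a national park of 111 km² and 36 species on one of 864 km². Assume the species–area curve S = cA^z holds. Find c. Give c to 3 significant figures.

z = ln(S₂/S₁) / ln(A₂/A₁) = ln(36/19) / ln(864/111) = 0.6391 / 2.0520 = 0.3114
c = S₁ / A₁^z = 19 / 111^0.3114 = 19 / 4.335 = 4.383

4.38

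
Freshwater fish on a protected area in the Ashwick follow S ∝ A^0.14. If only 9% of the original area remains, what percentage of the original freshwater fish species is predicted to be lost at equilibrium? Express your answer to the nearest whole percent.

29%

S_new/S_old = (A_new/A_old)^z = 0.09^0.14
= exp(0.14 × ln 0.09) = exp(0.14 × -2.4079) = exp(-0.3371) ≈ 0.7138
Fraction lost = 1 − 0.7138 = 0.2862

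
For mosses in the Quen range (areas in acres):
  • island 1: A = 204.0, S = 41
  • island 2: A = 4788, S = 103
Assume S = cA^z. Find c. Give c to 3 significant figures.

8.68

z = ln(S₂/S₁) / ln(A₂/A₁) = ln(103/41) / ln(4788/204) = 0.9212 / 3.1557 = 0.2919
c = S₁ / A₁^z = 41 / 204^0.2919 = 41 / 4.723 = 8.682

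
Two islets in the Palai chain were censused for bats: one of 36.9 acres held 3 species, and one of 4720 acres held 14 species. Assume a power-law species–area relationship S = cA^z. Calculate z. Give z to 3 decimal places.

0.318

Taking logs: ln S = ln c + z ln A, so z = (ln S₂ − ln S₁)/(ln A₂ − ln A₁).
z = ln(14/3) / ln(4720/36.9) = ln(4.667) / ln(127.9) = 1.5404 / 4.8514 = 0.3175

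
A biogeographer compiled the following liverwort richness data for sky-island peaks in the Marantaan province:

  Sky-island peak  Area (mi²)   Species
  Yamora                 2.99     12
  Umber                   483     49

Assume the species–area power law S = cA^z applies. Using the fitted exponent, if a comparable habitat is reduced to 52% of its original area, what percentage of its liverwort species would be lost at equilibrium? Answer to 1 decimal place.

z = ln(49/12) / ln(483/2.99) = 1.4069 / 5.0847 = 0.2767
S_new/S_old = (A_new/A_old)^z = 0.52^0.2767 = exp(0.2767 × -0.6539) = 0.8345
Fraction lost = 1 − 0.8345 = 0.1655

16.6%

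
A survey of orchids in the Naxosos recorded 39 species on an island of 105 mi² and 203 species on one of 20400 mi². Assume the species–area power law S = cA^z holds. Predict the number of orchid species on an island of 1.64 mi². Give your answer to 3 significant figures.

z = ln(203/39) / ln(20400/105) = 1.6496 / 5.2693 = 0.3131
c = 39 / 105^0.3131 = 39 / 4.293 = 9.084
S₃ = 9.084 × 1.64^0.3131 = 9.084 × 1.168 ≈ 10.61

10.6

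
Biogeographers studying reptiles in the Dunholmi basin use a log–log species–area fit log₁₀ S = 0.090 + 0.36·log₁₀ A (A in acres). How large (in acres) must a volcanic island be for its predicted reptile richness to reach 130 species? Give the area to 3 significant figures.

419000 acres

130 = 1.23 × A^0.36  ⇒  A^0.36 = 130/1.23 = 105.7
ln A = ln(105.7) / 0.36 = 4.6603 / 0.36 = 12.9453
A = e^12.9453 ≈ 418856 acres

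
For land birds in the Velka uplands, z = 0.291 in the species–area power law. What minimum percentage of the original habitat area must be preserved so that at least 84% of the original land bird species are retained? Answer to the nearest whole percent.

55%

Need (A_new/A_old)^0.291 = 0.84, so A_new/A_old = 0.84^(1/0.291) = 0.84^3.436
ln(A_new/A_old) = ln 0.84 / 0.291 = -0.1744 / 0.291 = -0.5992
A_new/A_old = e^-0.5992 ≈ 0.5493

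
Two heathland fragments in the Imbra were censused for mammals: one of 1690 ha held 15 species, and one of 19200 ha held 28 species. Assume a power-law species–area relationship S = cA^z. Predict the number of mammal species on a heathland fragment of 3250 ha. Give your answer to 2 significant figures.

z = ln(28/15) / ln(19200/1690) = 0.6242 / 2.4302 = 0.2568
c = 15 / 1690^0.2568 = 15 / 6.746 = 2.224
S₃ = 2.224 × 3250^0.2568 = 2.224 × 7.979 ≈ 17.74

18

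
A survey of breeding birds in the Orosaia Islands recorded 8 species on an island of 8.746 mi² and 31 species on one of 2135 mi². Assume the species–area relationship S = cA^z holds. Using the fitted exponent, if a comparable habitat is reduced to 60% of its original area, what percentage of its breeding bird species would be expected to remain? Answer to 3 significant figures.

88.2%

z = ln(31/8) / ln(2135/8.746) = 1.3545 / 5.4976 = 0.2464
S_new/S_old = (A_new/A_old)^z = 0.6^0.2464 = exp(0.2464 × -0.5108) = 0.8817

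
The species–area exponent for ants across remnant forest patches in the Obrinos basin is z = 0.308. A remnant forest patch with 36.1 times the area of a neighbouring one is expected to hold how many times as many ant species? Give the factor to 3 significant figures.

S₂/S₁ = (A₂/A₁)^z = 36.1^0.308
ln(S₂/S₁) = 0.308 × ln 36.1 = 0.308 × 3.5863 = 1.1046
S₂/S₁ = e^1.1046 ≈ 3.018

3.02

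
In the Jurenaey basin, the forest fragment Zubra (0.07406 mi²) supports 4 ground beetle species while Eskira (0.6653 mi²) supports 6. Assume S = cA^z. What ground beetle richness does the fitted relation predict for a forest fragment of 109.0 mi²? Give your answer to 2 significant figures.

15

z = ln(6/4) / ln(0.6653/0.07406) = 0.4055 / 2.1954 = 0.1847
c = 4 / 0.07406^0.1847 = 4 / 0.6183 = 6.469
S₃ = 6.469 × 109^0.1847 = 6.469 × 2.378 ≈ 15.39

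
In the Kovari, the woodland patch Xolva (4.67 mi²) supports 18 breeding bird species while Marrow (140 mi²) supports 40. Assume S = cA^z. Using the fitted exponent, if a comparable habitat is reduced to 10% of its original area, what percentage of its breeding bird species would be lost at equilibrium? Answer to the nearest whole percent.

42%

z = ln(40/18) / ln(140/4.67) = 0.7985 / 3.4005 = 0.2348
S_new/S_old = (A_new/A_old)^z = 0.1^0.2348 = exp(0.2348 × -2.3026) = 0.5823
Fraction lost = 1 − 0.5823 = 0.4177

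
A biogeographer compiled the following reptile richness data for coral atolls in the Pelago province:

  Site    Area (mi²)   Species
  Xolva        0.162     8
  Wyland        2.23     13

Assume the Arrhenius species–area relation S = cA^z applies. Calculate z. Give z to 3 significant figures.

Taking logs: ln S = ln c + z ln A, so z = (ln S₂ − ln S₁)/(ln A₂ − ln A₁).
z = ln(13/8) / ln(2.23/0.162) = ln(1.625) / ln(13.77) = 0.4855 / 2.6222 = 0.1852

0.185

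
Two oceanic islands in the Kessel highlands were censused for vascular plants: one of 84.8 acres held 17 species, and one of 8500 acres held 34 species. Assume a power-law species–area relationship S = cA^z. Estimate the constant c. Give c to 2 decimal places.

z = ln(S₂/S₁) / ln(A₂/A₁) = ln(34/17) / ln(8500/84.8) = 0.6931 / 4.6075 = 0.1504
c = S₁ / A₁^z = 17 / 84.8^0.1504 = 17 / 1.95 = 8.717

8.72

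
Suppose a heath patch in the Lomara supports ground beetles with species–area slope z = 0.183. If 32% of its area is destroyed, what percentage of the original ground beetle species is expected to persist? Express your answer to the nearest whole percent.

93%

S_new/S_old = (A_new/A_old)^z = 0.68^0.183
= exp(0.183 × ln 0.68) = exp(0.183 × -0.3857) = exp(-0.0706) ≈ 0.9319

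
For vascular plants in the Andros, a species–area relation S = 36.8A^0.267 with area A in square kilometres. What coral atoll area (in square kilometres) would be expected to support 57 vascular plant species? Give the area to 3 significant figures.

57 = 36.8 × A^0.267  ⇒  A^0.267 = 57/36.8 = 1.549
ln A = ln(1.549) / 0.267 = 0.4376 / 0.267 = 1.6388
A = e^1.6388 ≈ 5.149 square kilometres

5.15 square kilometres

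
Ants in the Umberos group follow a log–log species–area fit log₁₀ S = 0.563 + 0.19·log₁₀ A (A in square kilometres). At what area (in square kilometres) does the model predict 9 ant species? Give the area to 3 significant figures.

115 square kilometres

9 = 3.656 × A^0.19  ⇒  A^0.19 = 9/3.656 = 2.462
ln A = ln(2.462) / 0.19 = 0.9009 / 0.19 = 4.7414
A = e^4.7414 ≈ 114.6 square kilometres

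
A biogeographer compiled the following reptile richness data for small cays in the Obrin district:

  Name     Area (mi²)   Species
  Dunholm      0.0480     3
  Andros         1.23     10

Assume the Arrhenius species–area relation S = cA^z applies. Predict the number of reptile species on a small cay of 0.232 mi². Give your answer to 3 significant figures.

5.38

z = ln(10/3) / ln(1.23/0.048) = 1.2040 / 3.2436 = 0.3712
c = 3 / 0.048^0.3712 = 3 / 0.324 = 9.26
S₃ = 9.26 × 0.232^0.3712 = 9.26 × 0.5814 ≈ 5.384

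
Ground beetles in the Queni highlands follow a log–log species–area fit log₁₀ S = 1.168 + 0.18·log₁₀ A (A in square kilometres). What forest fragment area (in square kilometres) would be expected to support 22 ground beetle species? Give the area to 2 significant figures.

22 = 14.72 × A^0.18  ⇒  A^0.18 = 22/14.72 = 1.494
ln A = ln(1.494) / 0.18 = 0.4016 / 0.18 = 2.2312
A = e^2.2312 ≈ 9.311 square kilometres

9.3 square kilometres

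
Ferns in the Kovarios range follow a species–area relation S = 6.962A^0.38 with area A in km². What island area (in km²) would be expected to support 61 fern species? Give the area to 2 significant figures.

61 = 6.962 × A^0.38  ⇒  A^0.38 = 61/6.962 = 8.762
ln A = ln(8.762) / 0.38 = 2.1704 / 0.38 = 5.7116
A = e^5.7116 ≈ 302.4 km²

300 km²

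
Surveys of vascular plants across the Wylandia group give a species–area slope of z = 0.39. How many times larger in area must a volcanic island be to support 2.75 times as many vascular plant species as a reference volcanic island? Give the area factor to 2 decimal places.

(A₂/A₁)^0.39 = 2.75, so A₂/A₁ = 2.75^(1/0.39) = 2.75^2.564
ln(A₂/A₁) = ln 2.75 / 0.39 = 1.0116 / 0.39 = 2.5938
A₂/A₁ = e^2.5938 ≈ 13.38

13.38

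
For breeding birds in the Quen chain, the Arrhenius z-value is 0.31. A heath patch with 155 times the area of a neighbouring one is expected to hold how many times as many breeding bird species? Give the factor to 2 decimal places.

S₂/S₁ = (A₂/A₁)^z = 155^0.31
ln(S₂/S₁) = 0.31 × ln 155 = 0.31 × 5.0434 = 1.5635
S₂/S₁ = e^1.5635 ≈ 4.775

4.78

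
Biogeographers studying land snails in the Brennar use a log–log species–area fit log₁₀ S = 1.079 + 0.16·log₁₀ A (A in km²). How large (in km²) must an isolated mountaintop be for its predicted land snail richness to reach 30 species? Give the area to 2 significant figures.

30 = 11.99 × A^0.16  ⇒  A^0.16 = 30/11.99 = 2.501
ln A = ln(2.501) / 0.16 = 0.9167 / 0.16 = 5.7294
A = e^5.7294 ≈ 307.8 km²

310 km²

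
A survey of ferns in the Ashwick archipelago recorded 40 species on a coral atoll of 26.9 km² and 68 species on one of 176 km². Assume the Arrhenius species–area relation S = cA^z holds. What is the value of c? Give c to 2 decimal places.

z = ln(S₂/S₁) / ln(A₂/A₁) = ln(68/40) / ln(176/26.9) = 0.5306 / 1.8784 = 0.2825
c = S₁ / A₁^z = 40 / 26.9^0.2825 = 40 / 2.535 = 15.78

15.78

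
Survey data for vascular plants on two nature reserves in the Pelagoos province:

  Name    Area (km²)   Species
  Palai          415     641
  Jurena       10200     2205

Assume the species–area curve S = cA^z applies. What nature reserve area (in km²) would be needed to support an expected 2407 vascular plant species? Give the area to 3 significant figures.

z = ln(2205/641) / ln(10200/415) = 1.2355 / 3.2019 = 0.3859
c = 641 / 415^0.3859 = 641 / 10.24 = 62.61
A = (2407/62.61)^(1/0.3859) ⇒ ln A = ln(38.44)/0.3859 = 9.4573
A = e^9.4573 ≈ 12801 km²

12800 km²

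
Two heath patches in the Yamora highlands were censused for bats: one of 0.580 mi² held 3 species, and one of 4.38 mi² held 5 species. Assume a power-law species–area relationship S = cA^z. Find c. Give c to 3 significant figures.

z = ln(S₂/S₁) / ln(A₂/A₁) = ln(5/3) / ln(4.38/0.58) = 0.5108 / 2.0218 = 0.2527
c = S₁ / A₁^z = 3 / 0.58^0.2527 = 3 / 0.8714 = 3.443

3.44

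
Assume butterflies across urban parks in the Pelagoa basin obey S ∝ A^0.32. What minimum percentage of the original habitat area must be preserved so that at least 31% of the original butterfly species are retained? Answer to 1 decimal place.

2.6%

Need (A_new/A_old)^0.32 = 0.31, so A_new/A_old = 0.31^(1/0.32) = 0.31^3.125
ln(A_new/A_old) = ln 0.31 / 0.32 = -1.1712 / 0.32 = -3.6599
A_new/A_old = e^-3.6599 ≈ 0.02573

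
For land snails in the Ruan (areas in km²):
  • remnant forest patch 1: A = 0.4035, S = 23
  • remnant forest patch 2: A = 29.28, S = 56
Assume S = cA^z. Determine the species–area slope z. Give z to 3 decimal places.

Taking logs: ln S = ln c + z ln A, so z = (ln S₂ − ln S₁)/(ln A₂ − ln A₁).
z = ln(56/23) / ln(29.28/0.4035) = ln(2.435) / ln(72.57) = 0.8899 / 4.2845 = 0.2077

0.208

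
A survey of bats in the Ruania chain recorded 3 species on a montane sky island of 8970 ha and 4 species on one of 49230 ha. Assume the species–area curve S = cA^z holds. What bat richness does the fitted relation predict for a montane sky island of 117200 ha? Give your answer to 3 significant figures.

4.63

z = ln(4/3) / ln(49230/8970) = 0.2877 / 1.7026 = 0.1690
c = 3 / 8970^0.1690 = 3 / 4.655 = 0.6445
S₃ = 0.6445 × 117200^0.1690 = 0.6445 × 7.186 ≈ 4.631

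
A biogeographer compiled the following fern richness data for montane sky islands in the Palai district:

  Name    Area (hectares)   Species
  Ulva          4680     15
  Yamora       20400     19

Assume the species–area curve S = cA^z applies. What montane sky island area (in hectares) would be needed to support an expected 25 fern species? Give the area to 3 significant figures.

113000 hectares

z = ln(19/15) / ln(20400/4680) = 0.2364 / 1.4722 = 0.1606
c = 15 / 4680^0.1606 = 15 / 3.884 = 3.862
A = (25/3.862)^(1/0.1606) ⇒ ln A = ln(6.474)/0.1606 = 11.6325
A = e^11.6325 ≈ 112701 hectares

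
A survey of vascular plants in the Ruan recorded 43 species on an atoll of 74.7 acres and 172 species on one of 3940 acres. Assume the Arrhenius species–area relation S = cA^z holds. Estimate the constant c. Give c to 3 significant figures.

9.52

z = ln(S₂/S₁) / ln(A₂/A₁) = ln(172/43) / ln(3940/74.7) = 1.3863 / 3.9655 = 0.3496
c = S₁ / A₁^z = 43 / 74.7^0.3496 = 43 / 4.518 = 9.519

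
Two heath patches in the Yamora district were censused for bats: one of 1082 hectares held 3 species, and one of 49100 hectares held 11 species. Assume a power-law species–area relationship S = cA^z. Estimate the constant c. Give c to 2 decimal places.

0.28

z = ln(S₂/S₁) / ln(A₂/A₁) = ln(11/3) / ln(49100/1082) = 1.2993 / 3.8150 = 0.3406
c = S₁ / A₁^z = 3 / 1082^0.3406 = 3 / 10.8 = 0.2778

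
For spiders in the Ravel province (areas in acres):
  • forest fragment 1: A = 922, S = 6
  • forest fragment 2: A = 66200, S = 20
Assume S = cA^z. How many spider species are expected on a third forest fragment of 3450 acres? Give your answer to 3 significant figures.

z = ln(20/6) / ln(66200/922) = 1.2040 / 4.2739 = 0.2817
c = 6 / 922^0.2817 = 6 / 6.842 = 0.8769
S₃ = 0.8769 × 3450^0.2817 = 0.8769 × 9.922 ≈ 8.701

8.70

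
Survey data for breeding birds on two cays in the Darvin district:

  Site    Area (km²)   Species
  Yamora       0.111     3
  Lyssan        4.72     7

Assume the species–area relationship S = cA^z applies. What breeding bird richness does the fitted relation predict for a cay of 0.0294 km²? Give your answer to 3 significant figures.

z = ln(7/3) / ln(4.72/0.111) = 0.8473 / 3.7500 = 0.2259
c = 3 / 0.111^0.2259 = 3 / 0.6086 = 4.93
S₃ = 4.93 × 0.0294^0.2259 = 4.93 × 0.4507 ≈ 2.222

2.22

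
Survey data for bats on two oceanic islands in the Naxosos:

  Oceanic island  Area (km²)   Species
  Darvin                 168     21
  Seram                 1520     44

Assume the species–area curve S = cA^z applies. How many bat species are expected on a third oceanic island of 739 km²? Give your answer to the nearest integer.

35

z = ln(44/21) / ln(1520/168) = 0.7397 / 2.2025 = 0.3358
c = 21 / 168^0.3358 = 21 / 5.589 = 3.757
S₃ = 3.757 × 739^0.3358 = 3.757 × 9.191 ≈ 34.54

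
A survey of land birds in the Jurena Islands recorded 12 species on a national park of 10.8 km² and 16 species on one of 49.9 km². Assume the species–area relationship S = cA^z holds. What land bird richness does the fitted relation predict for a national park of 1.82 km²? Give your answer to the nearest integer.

9

z = ln(16/12) / ln(49.9/10.8) = 0.2877 / 1.5305 = 0.1880
c = 12 / 10.8^0.1880 = 12 / 1.564 = 7.672
S₃ = 7.672 × 1.82^0.1880 = 7.672 × 1.119 ≈ 8.586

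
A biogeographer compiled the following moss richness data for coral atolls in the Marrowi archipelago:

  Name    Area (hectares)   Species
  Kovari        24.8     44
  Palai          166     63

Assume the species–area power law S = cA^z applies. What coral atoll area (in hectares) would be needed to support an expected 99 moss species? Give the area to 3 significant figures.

z = ln(63/44) / ln(166/24.8) = 0.3589 / 1.9011 = 0.1888
c = 44 / 24.8^0.1888 = 44 / 1.833 = 24
A = (99/24)^(1/0.1888) ⇒ ln A = ln(4.125)/0.1888 = 7.5059
A = e^7.5059 ≈ 1819 hectares

1820 hectares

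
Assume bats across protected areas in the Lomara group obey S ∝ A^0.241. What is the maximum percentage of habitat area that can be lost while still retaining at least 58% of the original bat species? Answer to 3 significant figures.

89.6%

Need (A_new/A_old)^0.241 = 0.58, so A_new/A_old = 0.58^(1/0.241) = 0.58^4.149
ln(A_new/A_old) = ln 0.58 / 0.241 = -0.5447 / 0.241 = -2.2603
A_new/A_old = e^-2.2603 ≈ 0.1043
Fraction that can be lost = 1 − 0.1043 = 0.8957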